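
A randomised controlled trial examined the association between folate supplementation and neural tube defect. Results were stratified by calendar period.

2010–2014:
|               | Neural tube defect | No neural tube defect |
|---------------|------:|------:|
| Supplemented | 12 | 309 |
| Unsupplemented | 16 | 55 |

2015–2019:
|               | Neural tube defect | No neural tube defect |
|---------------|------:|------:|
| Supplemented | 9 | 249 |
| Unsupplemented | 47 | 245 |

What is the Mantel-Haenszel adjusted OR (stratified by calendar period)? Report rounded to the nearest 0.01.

0.17

OR_MH = Σ(aᵢdᵢ/nᵢ) / Σ(bᵢcᵢ/nᵢ), where nᵢ is the stratum total.
Stratum 1 (2010–2014): n = 392; a·d/n = 12·55/392 = 1.6837; b·c/n = 309·16/392 = 12.6122
Stratum 2 (2015–2019): n = 550; a·d/n = 9·245/550 = 4.0091; b·c/n = 249·47/550 = 21.2782
OR_MH = (1.6837 + 4.0091) / (12.6122 + 21.2782) = 5.6928 / 33.8904 = 0.16798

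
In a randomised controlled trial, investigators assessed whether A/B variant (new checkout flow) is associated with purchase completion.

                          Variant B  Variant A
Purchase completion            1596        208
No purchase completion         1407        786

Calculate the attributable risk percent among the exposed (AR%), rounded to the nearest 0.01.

60.63

Reading the table with exposure as columns: a = 1596 (Variant B, case), b = 1407 (Variant B, non-case), c = 208 (Variant A, case), d = 786.
Risk in exposed = 1596/3003 = 0.53147; risk in unexposed = 208/994 = 0.20926.
RR = 0.53147/0.20926 = 2.53981
AR% = (RR − 1)/RR × 100 = (2.53981 − 1)/2.53981 × 100 = 60.6269%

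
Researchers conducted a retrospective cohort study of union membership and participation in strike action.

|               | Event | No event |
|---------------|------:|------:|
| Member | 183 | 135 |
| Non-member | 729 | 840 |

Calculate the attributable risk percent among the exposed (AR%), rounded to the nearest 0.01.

Cells: a = 183, b = 135, c = 729, d = 840.
Risk in exposed = 183/318 = 0.57547; risk in unexposed = 729/1569 = 0.46463.
RR = 0.57547/0.46463 = 1.23857
AR% = (RR − 1)/RR × 100 = (1.23857 − 1)/1.23857 × 100 = 19.2615%

19.26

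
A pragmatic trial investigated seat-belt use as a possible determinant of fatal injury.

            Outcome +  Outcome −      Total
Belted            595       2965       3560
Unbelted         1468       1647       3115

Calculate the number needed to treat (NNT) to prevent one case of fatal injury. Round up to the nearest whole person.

4

Risk in treated group = 595/3560 = 0.16713; risk in control = 1468/3115 = 0.47127.
Absolute risk reduction = 0.47127 − 0.16713 = 0.30413
NNT = 1 / ARR = 1 / 0.30413 = 3.288 → round up → 4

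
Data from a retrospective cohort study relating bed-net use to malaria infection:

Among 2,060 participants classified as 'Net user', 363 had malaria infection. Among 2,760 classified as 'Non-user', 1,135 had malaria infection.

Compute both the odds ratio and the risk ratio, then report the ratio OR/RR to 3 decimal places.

From the description: a = 363, b = 1697, c = 1135, d = 1625.
OR = (363·1625)/(1697·1135) = 589875/1926095 = 0.30625
Risk in exposed = 363/2060 = 0.17621; risk in unexposed = 1135/2760 = 0.41123; RR = 0.42850
OR/RR = 0.30625 / 0.42850 = 0.71471
The outcome is not rare, so the OR lies further from 1 than the RR.

0.715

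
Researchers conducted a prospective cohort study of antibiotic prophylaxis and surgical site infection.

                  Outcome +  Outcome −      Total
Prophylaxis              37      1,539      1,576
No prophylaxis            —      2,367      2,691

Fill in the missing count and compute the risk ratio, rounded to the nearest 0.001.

0.195

The missing cell is in the unexposed row: 2691 − 2367 = 324.
So a = 37, b = 1539, c = 324, d = 2367.
RR = [a/(a+b)] / [c/(c+d)] = (37/1576) / (324/2691) = 0.02348/0.12040 = 0.19499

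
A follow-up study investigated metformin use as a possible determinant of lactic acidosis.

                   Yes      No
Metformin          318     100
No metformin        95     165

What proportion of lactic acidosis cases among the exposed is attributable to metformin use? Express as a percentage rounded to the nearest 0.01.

Cells: a = 318, b = 100, c = 95, d = 165.
Risk in exposed = 318/418 = 0.76077; risk in unexposed = 95/260 = 0.36538.
RR = 0.76077/0.36538 = 2.08210
AR% = (RR − 1)/RR × 100 = (2.08210 − 1)/2.08210 × 100 = 51.9715%

51.97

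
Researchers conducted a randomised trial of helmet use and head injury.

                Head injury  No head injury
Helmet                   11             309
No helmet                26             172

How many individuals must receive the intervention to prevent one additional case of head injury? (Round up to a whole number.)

11

Risk in treated group = 11/320 = 0.03438; risk in control = 26/198 = 0.13131.
Absolute risk reduction = 0.13131 − 0.03438 = 0.09694
NNT = 1 / ARR = 1 / 0.09694 = 10.316 → round up → 11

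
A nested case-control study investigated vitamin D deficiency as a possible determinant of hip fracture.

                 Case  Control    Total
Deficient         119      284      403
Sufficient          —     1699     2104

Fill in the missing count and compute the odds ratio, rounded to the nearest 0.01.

1.76

The missing cell is in the unexposed row: 2104 − 1699 = 405.
So a = 119, b = 284, c = 405, d = 1699.
OR = (a·d)/(b·c) = (119 × 1699) / (284 × 405) = 202181 / 115020 = 1.75779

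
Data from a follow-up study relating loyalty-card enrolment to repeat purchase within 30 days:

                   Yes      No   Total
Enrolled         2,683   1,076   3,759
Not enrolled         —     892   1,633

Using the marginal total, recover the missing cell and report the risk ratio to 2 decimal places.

1.57

The missing cell is in the unexposed row: 1633 − 892 = 741.
So a = 2683, b = 1076, c = 741, d = 892.
RR = [a/(a+b)] / [c/(c+d)] = (2683/3759) / (741/1633) = 0.71375/0.45377 = 1.57296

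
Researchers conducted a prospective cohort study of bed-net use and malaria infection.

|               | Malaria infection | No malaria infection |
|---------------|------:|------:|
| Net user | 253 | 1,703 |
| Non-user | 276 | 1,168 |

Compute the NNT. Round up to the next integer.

17

Risk in treated group = 253/1956 = 0.12935; risk in control = 276/1444 = 0.19114.
Absolute risk reduction = 0.19114 − 0.12935 = 0.06179
NNT = 1 / ARR = 1 / 0.06179 = 16.184 → round up → 17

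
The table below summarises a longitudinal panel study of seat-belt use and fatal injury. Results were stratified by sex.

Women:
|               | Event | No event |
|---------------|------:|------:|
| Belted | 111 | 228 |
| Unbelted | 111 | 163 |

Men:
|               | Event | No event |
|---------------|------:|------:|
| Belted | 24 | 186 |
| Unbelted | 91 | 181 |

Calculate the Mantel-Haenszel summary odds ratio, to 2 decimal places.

0.50

OR_MH = Σ(aᵢdᵢ/nᵢ) / Σ(bᵢcᵢ/nᵢ), where nᵢ is the stratum total.
Stratum 1 (Women): n = 613; a·d/n = 111·163/613 = 29.5155; b·c/n = 228·111/613 = 41.2855
Stratum 2 (Men): n = 482; a·d/n = 24·181/482 = 9.0124; b·c/n = 186·91/482 = 35.1162
OR_MH = (29.5155 + 9.0124) / (41.2855 + 35.1162) = 38.5279 / 76.4017 = 0.50428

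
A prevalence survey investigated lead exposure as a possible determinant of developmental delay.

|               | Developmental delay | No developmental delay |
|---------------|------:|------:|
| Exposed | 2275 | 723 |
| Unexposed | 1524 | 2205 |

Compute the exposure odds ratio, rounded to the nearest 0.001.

4.553

Cells: a = 2275, b = 723, c = 1524, d = 2205.
OR = (a·d)/(b·c) = (2275 × 2205) / (723 × 1524) = 5016375 / 1101852 = 4.55268
The odds of developmental delay are about 4.55 times as high in the exposed group.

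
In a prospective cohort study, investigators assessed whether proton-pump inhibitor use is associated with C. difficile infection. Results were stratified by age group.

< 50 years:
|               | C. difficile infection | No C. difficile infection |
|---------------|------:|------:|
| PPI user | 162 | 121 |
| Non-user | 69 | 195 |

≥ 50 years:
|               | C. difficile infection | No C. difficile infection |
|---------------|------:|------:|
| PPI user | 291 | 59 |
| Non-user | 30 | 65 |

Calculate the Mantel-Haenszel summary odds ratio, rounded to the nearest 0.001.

5.211

OR_MH = Σ(aᵢdᵢ/nᵢ) / Σ(bᵢcᵢ/nᵢ), where nᵢ is the stratum total.
Stratum 1 (< 50 years): n = 547; a·d/n = 162·195/547 = 57.7514; b·c/n = 121·69/547 = 15.2633
Stratum 2 (≥ 50 years): n = 445; a·d/n = 291·65/445 = 42.5056; b·c/n = 59·30/445 = 3.9775
OR_MH = (57.7514 + 42.5056) / (15.2633 + 3.9775) = 100.2570 / 19.2408 = 5.21065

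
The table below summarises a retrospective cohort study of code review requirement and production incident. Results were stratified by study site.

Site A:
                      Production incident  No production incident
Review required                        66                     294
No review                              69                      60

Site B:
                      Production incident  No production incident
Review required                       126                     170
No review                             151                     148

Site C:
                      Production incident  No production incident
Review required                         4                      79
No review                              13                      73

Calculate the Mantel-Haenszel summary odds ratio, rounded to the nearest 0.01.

0.45

OR_MH = Σ(aᵢdᵢ/nᵢ) / Σ(bᵢcᵢ/nᵢ), where nᵢ is the stratum total.
Stratum 1 (Site A): n = 489; a·d/n = 66·60/489 = 8.0982; b·c/n = 294·69/489 = 41.4847
Stratum 2 (Site B): n = 595; a·d/n = 126·148/595 = 31.3412; b·c/n = 170·151/595 = 43.1429
Stratum 3 (Site C): n = 169; a·d/n = 4·73/169 = 1.7278; b·c/n = 79·13/169 = 6.0769
OR_MH = (8.0982 + 31.3412 + 1.7278) / (41.4847 + 43.1429 + 6.0769) = 41.1671 / 90.7044 = 0.45386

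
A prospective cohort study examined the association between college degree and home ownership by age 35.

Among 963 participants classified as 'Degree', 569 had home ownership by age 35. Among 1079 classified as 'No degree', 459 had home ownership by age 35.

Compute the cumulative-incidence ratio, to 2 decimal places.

1.39

From the description: a = 569, b = 394, c = 459, d = 620.
Risk in exposed = 569/963 = 0.59086; risk in unexposed = 459/1079 = 0.42539.
RR = 0.59086 / 0.42539 = 1.38898
The risk among the exposed is 1.39 times that among the unexposed.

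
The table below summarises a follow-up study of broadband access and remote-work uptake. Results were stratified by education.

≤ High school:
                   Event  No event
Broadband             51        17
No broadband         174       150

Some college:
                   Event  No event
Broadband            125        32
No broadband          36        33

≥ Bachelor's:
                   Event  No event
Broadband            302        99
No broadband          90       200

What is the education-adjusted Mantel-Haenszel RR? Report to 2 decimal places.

1.93

RR_MH = Σ(aᵢ·n₀ᵢ/nᵢ) / Σ(cᵢ·n₁ᵢ/nᵢ), with n₁ᵢ = aᵢ+bᵢ (exposed), n₀ᵢ = cᵢ+dᵢ (unexposed), nᵢ = n₁ᵢ+n₀ᵢ.
Stratum 1 (≤ High school): n₁ = 68, n₀ = 324, n = 392; a·n₀/n = 51·324/392 = 42.1531; c·n₁/n = 174·68/392 = 30.1837
Stratum 2 (Some college): n₁ = 157, n₀ = 69, n = 226; a·n₀/n = 125·69/226 = 38.1637; c·n₁/n = 36·157/226 = 25.0088
Stratum 3 (≥ Bachelor's): n₁ = 401, n₀ = 290, n = 691; a·n₀/n = 302·290/691 = 126.7438; c·n₁/n = 90·401/691 = 52.2287
RR_MH = (42.1531 + 38.1637 + 126.7438) / (30.1837 + 25.0088 + 52.2287) = 207.0606 / 107.4212 = 1.92756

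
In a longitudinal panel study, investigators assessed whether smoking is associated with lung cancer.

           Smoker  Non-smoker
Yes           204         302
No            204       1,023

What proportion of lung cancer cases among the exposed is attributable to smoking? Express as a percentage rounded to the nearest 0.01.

Reading the table with exposure as columns: a = 204 (Smoker, case), b = 204 (Smoker, non-case), c = 302 (Non-smoker, case), d = 1023.
Risk in exposed = 204/408 = 0.50000; risk in unexposed = 302/1325 = 0.22792.
RR = 0.50000/0.22792 = 2.19371
AR% = (RR − 1)/RR × 100 = (2.19371 − 1)/2.19371 × 100 = 54.4151%

54.42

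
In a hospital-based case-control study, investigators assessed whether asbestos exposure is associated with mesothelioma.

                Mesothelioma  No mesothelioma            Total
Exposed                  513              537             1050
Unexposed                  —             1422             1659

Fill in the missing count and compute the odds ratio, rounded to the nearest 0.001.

The missing cell is in the unexposed row: 1659 − 1422 = 237.
So a = 513, b = 537, c = 237, d = 1422.
OR = (a·d)/(b·c) = (513 × 1422) / (537 × 237) = 729486 / 127269 = 5.73184

5.732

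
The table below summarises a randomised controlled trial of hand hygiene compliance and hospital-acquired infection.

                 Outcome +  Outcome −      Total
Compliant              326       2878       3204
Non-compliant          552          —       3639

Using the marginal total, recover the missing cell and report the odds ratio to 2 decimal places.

0.63

The missing cell is in the unexposed row: 3639 − 552 = 3087.
So a = 326, b = 2878, c = 552, d = 3087.
OR = (a·d)/(b·c) = (326 × 3087) / (2878 × 552) = 1006362 / 1588656 = 0.63347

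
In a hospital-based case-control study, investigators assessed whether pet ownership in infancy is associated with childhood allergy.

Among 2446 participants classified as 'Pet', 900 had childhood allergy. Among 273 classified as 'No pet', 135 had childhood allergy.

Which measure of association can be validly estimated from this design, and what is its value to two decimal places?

From the description: a = 900, b = 1546, c = 135, d = 138.
This is a hospital-based case-control study: participants were sampled on outcome status, so risks in the source population cannot be estimated directly — relative risk is not valid here. The odds ratio is the appropriate measure.
OR = (a·d)/(b·c) = (900 × 138) / (1546 × 135) = 124200 / 208710 = 0.59508

0.60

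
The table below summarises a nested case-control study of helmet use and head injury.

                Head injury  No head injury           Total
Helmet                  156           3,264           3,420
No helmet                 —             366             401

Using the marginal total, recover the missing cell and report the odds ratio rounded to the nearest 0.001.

0.500

The missing cell is in the unexposed row: 401 − 366 = 35.
So a = 156, b = 3264, c = 35, d = 366.
OR = (a·d)/(b·c) = (156 × 366) / (3264 × 35) = 57096 / 114240 = 0.49979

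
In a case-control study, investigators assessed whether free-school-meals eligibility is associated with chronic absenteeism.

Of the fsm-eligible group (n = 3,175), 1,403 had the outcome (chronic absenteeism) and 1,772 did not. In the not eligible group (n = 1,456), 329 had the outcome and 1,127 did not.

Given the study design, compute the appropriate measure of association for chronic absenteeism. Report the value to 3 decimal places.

From the description: a = 1403, b = 1772, c = 329, d = 1127.
This is a case-control study: participants were sampled on outcome status, so risks in the source population cannot be estimated directly — relative risk is not valid here. The odds ratio is the appropriate measure.
OR = (a·d)/(b·c) = (1403 × 1127) / (1772 × 329) = 1581181 / 582988 = 2.71220

2.712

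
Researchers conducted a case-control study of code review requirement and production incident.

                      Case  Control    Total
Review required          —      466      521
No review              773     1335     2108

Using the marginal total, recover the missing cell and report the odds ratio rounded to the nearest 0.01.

0.20

The missing cell is in the exposed row: 521 − 466 = 55.
So a = 55, b = 466, c = 773, d = 1335.
OR = (a·d)/(b·c) = (55 × 1335) / (466 × 773) = 73425 / 360218 = 0.20383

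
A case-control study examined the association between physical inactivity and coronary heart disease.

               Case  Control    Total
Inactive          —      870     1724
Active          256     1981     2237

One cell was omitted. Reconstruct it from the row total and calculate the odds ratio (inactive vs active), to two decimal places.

7.60

The missing cell is in the exposed row: 1724 − 870 = 854.
So a = 854, b = 870, c = 256, d = 1981.
OR = (a·d)/(b·c) = (854 × 1981) / (870 × 256) = 1691774 / 222720 = 7.59597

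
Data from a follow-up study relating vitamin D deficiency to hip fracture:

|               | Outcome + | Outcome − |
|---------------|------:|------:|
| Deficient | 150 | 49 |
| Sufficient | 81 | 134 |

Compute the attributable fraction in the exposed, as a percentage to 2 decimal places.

Cells: a = 150, b = 49, c = 81, d = 134.
Risk in exposed = 150/199 = 0.75377; risk in unexposed = 81/215 = 0.37674.
RR = 0.75377/0.37674 = 2.00074
AR% = (RR − 1)/RR × 100 = (2.00074 − 1)/2.00074 × 100 = 50.0186%

50.02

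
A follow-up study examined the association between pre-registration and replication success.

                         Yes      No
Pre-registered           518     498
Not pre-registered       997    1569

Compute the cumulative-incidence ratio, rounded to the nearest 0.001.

Cells: a = 518, b = 498, c = 997, d = 1569.
Risk in exposed = 518/1016 = 0.50984; risk in unexposed = 997/2566 = 0.38854.
RR = 0.50984 / 0.38854 = 1.31219
The risk among the exposed is 1.31 times that among the unexposed.

1.312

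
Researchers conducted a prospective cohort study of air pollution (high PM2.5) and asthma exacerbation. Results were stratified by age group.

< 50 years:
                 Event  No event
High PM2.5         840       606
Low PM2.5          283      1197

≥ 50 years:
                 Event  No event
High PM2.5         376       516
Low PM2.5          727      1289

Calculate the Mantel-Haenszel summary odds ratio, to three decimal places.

OR_MH = Σ(aᵢdᵢ/nᵢ) / Σ(bᵢcᵢ/nᵢ), where nᵢ is the stratum total.
Stratum 1 (< 50 years): n = 2926; a·d/n = 840·1197/2926 = 343.6364; b·c/n = 606·283/2926 = 58.6118
Stratum 2 (≥ 50 years): n = 2908; a·d/n = 376·1289/2908 = 166.6657; b·c/n = 516·727/2908 = 129.0000
OR_MH = (343.6364 + 166.6657) / (58.6118 + 129.0000) = 510.3021 / 187.6118 = 2.71999

2.720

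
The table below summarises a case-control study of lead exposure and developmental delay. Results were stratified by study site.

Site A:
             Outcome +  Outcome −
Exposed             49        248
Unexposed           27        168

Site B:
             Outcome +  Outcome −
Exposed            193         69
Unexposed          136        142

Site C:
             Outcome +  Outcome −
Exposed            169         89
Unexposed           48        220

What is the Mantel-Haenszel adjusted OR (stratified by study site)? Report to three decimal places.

OR_MH = Σ(aᵢdᵢ/nᵢ) / Σ(bᵢcᵢ/nᵢ), where nᵢ is the stratum total.
Stratum 1 (Site A): n = 492; a·d/n = 49·168/492 = 16.7317; b·c/n = 248·27/492 = 13.6098
Stratum 2 (Site B): n = 540; a·d/n = 193·142/540 = 50.7519; b·c/n = 69·136/540 = 17.3778
Stratum 3 (Site C): n = 526; a·d/n = 169·220/526 = 70.6844; b·c/n = 89·48/526 = 8.1217
OR_MH = (16.7317 + 50.7519 + 70.6844) / (13.6098 + 17.3778 + 8.1217) = 138.1680 / 39.1092 = 3.53288

3.533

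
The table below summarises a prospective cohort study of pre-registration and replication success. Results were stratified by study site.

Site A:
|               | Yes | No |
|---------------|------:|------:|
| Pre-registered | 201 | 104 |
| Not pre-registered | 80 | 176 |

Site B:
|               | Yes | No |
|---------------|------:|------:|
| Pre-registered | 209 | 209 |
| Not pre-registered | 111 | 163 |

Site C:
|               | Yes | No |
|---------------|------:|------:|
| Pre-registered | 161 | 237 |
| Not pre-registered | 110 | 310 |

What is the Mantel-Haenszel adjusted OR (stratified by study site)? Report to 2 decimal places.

2.16

OR_MH = Σ(aᵢdᵢ/nᵢ) / Σ(bᵢcᵢ/nᵢ), where nᵢ is the stratum total.
Stratum 1 (Site A): n = 561; a·d/n = 201·176/561 = 63.0588; b·c/n = 104·80/561 = 14.8307
Stratum 2 (Site B): n = 692; a·d/n = 209·163/692 = 49.2298; b·c/n = 209·111/692 = 33.5246
Stratum 3 (Site C): n = 818; a·d/n = 161·310/818 = 61.0147; b·c/n = 237·110/818 = 31.8704
OR_MH = (63.0588 + 49.2298 + 61.0147) / (14.8307 + 33.5246 + 31.8704) = 173.3033 / 80.2256 = 2.16020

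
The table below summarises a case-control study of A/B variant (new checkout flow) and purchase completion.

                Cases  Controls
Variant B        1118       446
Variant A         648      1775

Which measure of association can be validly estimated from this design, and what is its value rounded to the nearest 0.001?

6.866

Cells: a = 1118, b = 446, c = 648, d = 1775.
This is a case-control study: participants were sampled on outcome status, so risks in the source population cannot be estimated directly — relative risk is not valid here. The odds ratio is the appropriate measure.
OR = (a·d)/(b·c) = (1118 × 1775) / (446 × 648) = 1984450 / 289008 = 6.86642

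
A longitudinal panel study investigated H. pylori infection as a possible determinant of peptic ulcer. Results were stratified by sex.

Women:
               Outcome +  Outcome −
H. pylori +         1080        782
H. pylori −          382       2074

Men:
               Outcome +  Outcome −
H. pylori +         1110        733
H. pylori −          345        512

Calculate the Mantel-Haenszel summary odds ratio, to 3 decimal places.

4.478

OR_MH = Σ(aᵢdᵢ/nᵢ) / Σ(bᵢcᵢ/nᵢ), where nᵢ is the stratum total.
Stratum 1 (Women): n = 4318; a·d/n = 1080·2074/4318 = 518.7402; b·c/n = 782·382/4318 = 69.1811
Stratum 2 (Men): n = 2700; a·d/n = 1110·512/2700 = 210.4889; b·c/n = 733·345/2700 = 93.6611
OR_MH = (518.7402 + 210.4889) / (69.1811 + 93.6611) = 729.2290 / 162.8422 = 4.47813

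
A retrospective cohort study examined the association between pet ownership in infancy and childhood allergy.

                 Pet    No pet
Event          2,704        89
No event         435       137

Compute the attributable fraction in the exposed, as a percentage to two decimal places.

54.28

Reading the table with exposure as columns: a = 2704 (Pet, case), b = 435 (Pet, non-case), c = 89 (No pet, case), d = 137.
Risk in exposed = 2704/3139 = 0.86142; risk in unexposed = 89/226 = 0.39381.
RR = 0.86142/0.39381 = 2.18743
AR% = (RR − 1)/RR × 100 = (2.18743 − 1)/2.18743 × 100 = 54.2842%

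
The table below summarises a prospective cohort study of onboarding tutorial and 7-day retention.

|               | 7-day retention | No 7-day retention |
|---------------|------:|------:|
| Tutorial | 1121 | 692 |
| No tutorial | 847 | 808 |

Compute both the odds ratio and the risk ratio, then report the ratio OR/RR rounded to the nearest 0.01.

1.28

Cells: a = 1121, b = 692, c = 847, d = 808.
OR = (1121·808)/(692·847) = 905768/586124 = 1.54535
Risk in exposed = 1121/1813 = 0.61831; risk in unexposed = 847/1655 = 0.51178; RR = 1.20815
OR/RR = 1.54535 / 1.20815 = 1.27910
The outcome is not rare, so the OR lies further from 1 than the RR.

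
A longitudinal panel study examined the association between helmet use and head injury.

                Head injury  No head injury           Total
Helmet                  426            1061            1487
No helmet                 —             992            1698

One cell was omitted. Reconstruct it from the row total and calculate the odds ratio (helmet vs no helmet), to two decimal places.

The missing cell is in the unexposed row: 1698 − 992 = 706.
So a = 426, b = 1061, c = 706, d = 992.
OR = (a·d)/(b·c) = (426 × 992) / (1061 × 706) = 422592 / 749066 = 0.56416

0.56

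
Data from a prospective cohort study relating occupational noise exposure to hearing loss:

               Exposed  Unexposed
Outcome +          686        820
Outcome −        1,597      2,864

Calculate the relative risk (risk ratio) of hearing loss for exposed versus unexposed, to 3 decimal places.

Reading the table with exposure as columns: a = 686 (Exposed, case), b = 1597 (Exposed, non-case), c = 820 (Unexposed, case), d = 2864.
Risk in exposed = 686/2283 = 0.30048; risk in unexposed = 820/3684 = 0.22258.
RR = 0.30048 / 0.22258 = 1.34997
The risk among the exposed is 1.35 times that among the unexposed.

1.350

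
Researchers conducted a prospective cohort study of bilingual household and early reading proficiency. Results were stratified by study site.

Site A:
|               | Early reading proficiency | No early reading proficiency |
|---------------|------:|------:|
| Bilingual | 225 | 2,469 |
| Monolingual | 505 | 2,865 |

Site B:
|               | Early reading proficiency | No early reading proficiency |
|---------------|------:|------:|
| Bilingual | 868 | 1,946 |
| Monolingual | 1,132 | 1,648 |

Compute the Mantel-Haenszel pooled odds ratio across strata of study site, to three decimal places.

0.604

OR_MH = Σ(aᵢdᵢ/nᵢ) / Σ(bᵢcᵢ/nᵢ), where nᵢ is the stratum total.
Stratum 1 (Site A): n = 6064; a·d/n = 225·2865/6064 = 106.3036; b·c/n = 2469·505/6064 = 205.6143
Stratum 2 (Site B): n = 5594; a·d/n = 868·1648/5594 = 255.7140; b·c/n = 1946·1132/5594 = 393.7919
OR_MH = (106.3036 + 255.7140) / (205.6143 + 393.7919) = 362.0176 / 599.4062 = 0.60396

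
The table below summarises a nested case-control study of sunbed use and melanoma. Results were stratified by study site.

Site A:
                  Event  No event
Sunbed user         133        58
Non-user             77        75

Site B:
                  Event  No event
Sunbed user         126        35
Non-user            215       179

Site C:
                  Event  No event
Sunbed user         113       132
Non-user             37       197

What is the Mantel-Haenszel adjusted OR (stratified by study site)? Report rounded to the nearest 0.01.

OR_MH = Σ(aᵢdᵢ/nᵢ) / Σ(bᵢcᵢ/nᵢ), where nᵢ is the stratum total.
Stratum 1 (Site A): n = 343; a·d/n = 133·75/343 = 29.0816; b·c/n = 58·77/343 = 13.0204
Stratum 2 (Site B): n = 555; a·d/n = 126·179/555 = 40.6378; b·c/n = 35·215/555 = 13.5586
Stratum 3 (Site C): n = 479; a·d/n = 113·197/479 = 46.4739; b·c/n = 132·37/479 = 10.1962
OR_MH = (29.0816 + 40.6378 + 46.4739) / (13.0204 + 13.5586 + 10.1962) = 116.1934 / 36.7752 = 3.15956

3.16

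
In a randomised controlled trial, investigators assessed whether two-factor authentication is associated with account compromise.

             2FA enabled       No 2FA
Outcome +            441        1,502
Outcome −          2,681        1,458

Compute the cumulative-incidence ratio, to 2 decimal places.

0.28

Reading the table with exposure as columns: a = 441 (2FA enabled, case), b = 2681 (2FA enabled, non-case), c = 1502 (No 2FA, case), d = 1458.
Risk in exposed = 441/3122 = 0.14126; risk in unexposed = 1502/2960 = 0.50743.
RR = 0.14126 / 0.50743 = 0.27837
The risk is 72% lower among the exposed than among the unexposed.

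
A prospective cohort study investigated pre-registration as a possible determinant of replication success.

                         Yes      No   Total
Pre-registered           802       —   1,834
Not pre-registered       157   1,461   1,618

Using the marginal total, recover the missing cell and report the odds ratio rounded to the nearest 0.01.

7.23

The missing cell is in the exposed row: 1834 − 802 = 1032.
So a = 802, b = 1032, c = 157, d = 1461.
OR = (a·d)/(b·c) = (802 × 1461) / (1032 × 157) = 1171722 / 162024 = 7.23178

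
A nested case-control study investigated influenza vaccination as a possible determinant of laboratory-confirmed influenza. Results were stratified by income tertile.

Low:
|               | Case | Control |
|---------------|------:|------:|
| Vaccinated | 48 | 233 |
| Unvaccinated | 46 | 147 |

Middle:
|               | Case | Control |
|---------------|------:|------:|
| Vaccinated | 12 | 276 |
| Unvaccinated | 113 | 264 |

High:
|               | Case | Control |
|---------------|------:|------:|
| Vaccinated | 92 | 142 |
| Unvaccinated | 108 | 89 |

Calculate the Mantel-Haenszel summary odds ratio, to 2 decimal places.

0.37

OR_MH = Σ(aᵢdᵢ/nᵢ) / Σ(bᵢcᵢ/nᵢ), where nᵢ is the stratum total.
Stratum 1 (Low): n = 474; a·d/n = 48·147/474 = 14.8861; b·c/n = 233·46/474 = 22.6118
Stratum 2 (Middle): n = 665; a·d/n = 12·264/665 = 4.7639; b·c/n = 276·113/665 = 46.8992
Stratum 3 (High): n = 431; a·d/n = 92·89/431 = 18.9977; b·c/n = 142·108/431 = 35.5824
OR_MH = (14.8861 + 4.7639 + 18.9977) / (22.6118 + 46.8992 + 35.5824) = 38.6477 / 105.0934 = 0.36775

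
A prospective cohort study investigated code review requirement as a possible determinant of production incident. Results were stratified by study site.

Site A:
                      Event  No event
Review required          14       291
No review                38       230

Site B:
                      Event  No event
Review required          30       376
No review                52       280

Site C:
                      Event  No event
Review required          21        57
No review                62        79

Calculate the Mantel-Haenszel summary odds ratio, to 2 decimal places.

0.40

OR_MH = Σ(aᵢdᵢ/nᵢ) / Σ(bᵢcᵢ/nᵢ), where nᵢ is the stratum total.
Stratum 1 (Site A): n = 573; a·d/n = 14·230/573 = 5.6195; b·c/n = 291·38/573 = 19.2984
Stratum 2 (Site B): n = 738; a·d/n = 30·280/738 = 11.3821; b·c/n = 376·52/738 = 26.4932
Stratum 3 (Site C): n = 219; a·d/n = 21·79/219 = 7.5753; b·c/n = 57·62/219 = 16.1370
OR_MH = (5.6195 + 11.3821 + 7.5753) / (19.2984 + 26.4932 + 16.1370) = 24.5770 / 61.9286 = 0.39686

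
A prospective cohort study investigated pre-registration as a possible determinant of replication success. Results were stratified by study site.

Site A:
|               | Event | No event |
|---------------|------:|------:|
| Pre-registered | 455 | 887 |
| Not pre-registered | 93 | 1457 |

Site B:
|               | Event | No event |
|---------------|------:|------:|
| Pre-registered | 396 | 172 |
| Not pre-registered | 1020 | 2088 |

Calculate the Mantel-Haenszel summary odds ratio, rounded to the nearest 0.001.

5.956

OR_MH = Σ(aᵢdᵢ/nᵢ) / Σ(bᵢcᵢ/nᵢ), where nᵢ is the stratum total.
Stratum 1 (Site A): n = 2892; a·d/n = 455·1457/2892 = 229.2306; b·c/n = 887·93/2892 = 28.5239
Stratum 2 (Site B): n = 3676; a·d/n = 396·2088/3676 = 224.9314; b·c/n = 172·1020/3676 = 47.7258
OR_MH = (229.2306 + 224.9314) / (28.5239 + 47.7258) = 454.1621 / 76.2496 = 5.95625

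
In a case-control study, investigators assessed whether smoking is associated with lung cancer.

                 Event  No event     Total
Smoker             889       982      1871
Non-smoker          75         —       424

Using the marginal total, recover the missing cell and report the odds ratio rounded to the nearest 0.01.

4.21

The missing cell is in the unexposed row: 424 − 75 = 349.
So a = 889, b = 982, c = 75, d = 349.
OR = (a·d)/(b·c) = (889 × 349) / (982 × 75) = 310261 / 73650 = 4.21264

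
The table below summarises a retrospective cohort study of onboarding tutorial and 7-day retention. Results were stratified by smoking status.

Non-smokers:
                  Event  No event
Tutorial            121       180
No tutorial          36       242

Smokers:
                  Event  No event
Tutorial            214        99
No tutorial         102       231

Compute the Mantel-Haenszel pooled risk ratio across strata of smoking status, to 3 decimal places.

RR_MH = Σ(aᵢ·n₀ᵢ/nᵢ) / Σ(cᵢ·n₁ᵢ/nᵢ), with n₁ᵢ = aᵢ+bᵢ (exposed), n₀ᵢ = cᵢ+dᵢ (unexposed), nᵢ = n₁ᵢ+n₀ᵢ.
Stratum 1 (Non-smokers): n₁ = 301, n₀ = 278, n = 579; a·n₀/n = 121·278/579 = 58.0967; c·n₁/n = 36·301/579 = 18.7150
Stratum 2 (Smokers): n₁ = 313, n₀ = 333, n = 646; a·n₀/n = 214·333/646 = 110.3127; c·n₁/n = 102·313/646 = 49.4211
RR_MH = (58.0967 + 110.3127) / (18.7150 + 49.4211) = 168.4094 / 68.1361 = 2.47166

2.472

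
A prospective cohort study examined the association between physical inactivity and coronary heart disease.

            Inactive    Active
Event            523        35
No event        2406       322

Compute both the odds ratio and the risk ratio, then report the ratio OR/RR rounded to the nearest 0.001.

1.098

Reading the table with exposure as columns: a = 523 (Inactive, case), b = 2406 (Inactive, non-case), c = 35 (Active, case), d = 322.
OR = (523·322)/(2406·35) = 168406/84210 = 1.99983
Risk in exposed = 523/2929 = 0.17856; risk in unexposed = 35/357 = 0.09804; RR = 1.82130
OR/RR = 1.99983 / 1.82130 = 1.09802
The outcome is not rare, so the OR lies further from 1 than the RR.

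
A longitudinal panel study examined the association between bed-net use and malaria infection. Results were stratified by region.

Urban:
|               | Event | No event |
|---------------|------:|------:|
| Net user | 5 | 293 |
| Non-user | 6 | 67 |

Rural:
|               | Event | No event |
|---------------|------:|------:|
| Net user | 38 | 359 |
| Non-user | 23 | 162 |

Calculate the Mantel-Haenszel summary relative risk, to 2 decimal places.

0.64

RR_MH = Σ(aᵢ·n₀ᵢ/nᵢ) / Σ(cᵢ·n₁ᵢ/nᵢ), with n₁ᵢ = aᵢ+bᵢ (exposed), n₀ᵢ = cᵢ+dᵢ (unexposed), nᵢ = n₁ᵢ+n₀ᵢ.
Stratum 1 (Urban): n₁ = 298, n₀ = 73, n = 371; a·n₀/n = 5·73/371 = 0.9838; c·n₁/n = 6·298/371 = 4.8194
Stratum 2 (Rural): n₁ = 397, n₀ = 185, n = 582; a·n₀/n = 38·185/582 = 12.0790; c·n₁/n = 23·397/582 = 15.6890
RR_MH = (0.9838 + 12.0790) / (4.8194 + 15.6890) = 13.0629 / 20.5084 = 0.63695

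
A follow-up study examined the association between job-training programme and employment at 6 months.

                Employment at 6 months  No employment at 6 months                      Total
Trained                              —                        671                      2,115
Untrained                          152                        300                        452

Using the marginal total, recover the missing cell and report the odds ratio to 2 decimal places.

4.25

The missing cell is in the exposed row: 2115 − 671 = 1444.
So a = 1444, b = 671, c = 152, d = 300.
OR = (a·d)/(b·c) = (1444 × 300) / (671 × 152) = 433200 / 101992 = 4.24739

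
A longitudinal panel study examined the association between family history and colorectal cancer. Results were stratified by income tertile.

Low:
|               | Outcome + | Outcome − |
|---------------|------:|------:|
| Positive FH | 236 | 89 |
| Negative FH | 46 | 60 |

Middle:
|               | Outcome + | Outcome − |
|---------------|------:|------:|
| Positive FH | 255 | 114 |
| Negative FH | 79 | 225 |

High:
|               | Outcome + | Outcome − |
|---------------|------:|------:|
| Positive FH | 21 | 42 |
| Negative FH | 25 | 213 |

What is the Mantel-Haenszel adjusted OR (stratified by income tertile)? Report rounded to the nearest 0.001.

OR_MH = Σ(aᵢdᵢ/nᵢ) / Σ(bᵢcᵢ/nᵢ), where nᵢ is the stratum total.
Stratum 1 (Low): n = 431; a·d/n = 236·60/431 = 32.8538; b·c/n = 89·46/431 = 9.4988
Stratum 2 (Middle): n = 673; a·d/n = 255·225/673 = 85.2526; b·c/n = 114·79/673 = 13.3819
Stratum 3 (High): n = 301; a·d/n = 21·213/301 = 14.8605; b·c/n = 42·25/301 = 3.4884
OR_MH = (32.8538 + 85.2526 + 14.8605) / (9.4988 + 13.3819 + 3.4884) = 132.9669 / 26.3691 = 5.04253

5.043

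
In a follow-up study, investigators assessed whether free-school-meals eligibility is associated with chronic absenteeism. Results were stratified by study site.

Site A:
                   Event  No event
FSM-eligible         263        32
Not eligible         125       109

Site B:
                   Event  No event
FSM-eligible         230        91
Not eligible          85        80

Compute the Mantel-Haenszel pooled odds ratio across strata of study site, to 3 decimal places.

OR_MH = Σ(aᵢdᵢ/nᵢ) / Σ(bᵢcᵢ/nᵢ), where nᵢ is the stratum total.
Stratum 1 (Site A): n = 529; a·d/n = 263·109/529 = 54.1909; b·c/n = 32·125/529 = 7.5614
Stratum 2 (Site B): n = 486; a·d/n = 230·80/486 = 37.8601; b·c/n = 91·85/486 = 15.9156
OR_MH = (54.1909 + 37.8601) / (7.5614 + 15.9156) = 92.0510 / 23.4771 = 3.92089

3.921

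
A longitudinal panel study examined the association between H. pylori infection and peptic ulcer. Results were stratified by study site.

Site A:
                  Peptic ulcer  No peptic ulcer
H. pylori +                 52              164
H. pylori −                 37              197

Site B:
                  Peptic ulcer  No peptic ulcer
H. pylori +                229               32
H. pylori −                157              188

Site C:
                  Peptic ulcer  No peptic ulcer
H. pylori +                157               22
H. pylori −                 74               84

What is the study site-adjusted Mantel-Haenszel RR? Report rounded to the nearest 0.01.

RR_MH = Σ(aᵢ·n₀ᵢ/nᵢ) / Σ(cᵢ·n₁ᵢ/nᵢ), with n₁ᵢ = aᵢ+bᵢ (exposed), n₀ᵢ = cᵢ+dᵢ (unexposed), nᵢ = n₁ᵢ+n₀ᵢ.
Stratum 1 (Site A): n₁ = 216, n₀ = 234, n = 450; a·n₀/n = 52·234/450 = 27.0400; c·n₁/n = 37·216/450 = 17.7600
Stratum 2 (Site B): n₁ = 261, n₀ = 345, n = 606; a·n₀/n = 229·345/606 = 130.3713; c·n₁/n = 157·261/606 = 67.6188
Stratum 3 (Site C): n₁ = 179, n₀ = 158, n = 337; a·n₀/n = 157·158/337 = 73.6083; c·n₁/n = 74·179/337 = 39.3056
RR_MH = (27.0400 + 130.3713 + 73.6083) / (17.7600 + 67.6188 + 39.3056) = 231.0196 / 124.6844 = 1.85283

1.85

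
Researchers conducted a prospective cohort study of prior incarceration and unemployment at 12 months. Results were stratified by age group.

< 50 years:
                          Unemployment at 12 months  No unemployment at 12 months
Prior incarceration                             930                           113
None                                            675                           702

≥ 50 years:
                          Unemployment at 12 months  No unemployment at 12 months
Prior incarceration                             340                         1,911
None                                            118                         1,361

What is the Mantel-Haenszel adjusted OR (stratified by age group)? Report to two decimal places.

4.28

OR_MH = Σ(aᵢdᵢ/nᵢ) / Σ(bᵢcᵢ/nᵢ), where nᵢ is the stratum total.
Stratum 1 (< 50 years): n = 2420; a·d/n = 930·702/2420 = 269.7769; b·c/n = 113·675/2420 = 31.5186
Stratum 2 (≥ 50 years): n = 3730; a·d/n = 340·1361/3730 = 124.0590; b·c/n = 1911·118/3730 = 60.4552
OR_MH = (269.7769 + 124.0590) / (31.5186 + 60.4552) = 393.8358 / 91.9738 = 4.28204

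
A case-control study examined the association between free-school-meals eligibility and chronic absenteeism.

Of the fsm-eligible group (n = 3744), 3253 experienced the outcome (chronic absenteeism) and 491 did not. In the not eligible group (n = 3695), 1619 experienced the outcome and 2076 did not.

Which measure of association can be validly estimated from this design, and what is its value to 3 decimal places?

From the description: a = 3253, b = 491, c = 1619, d = 2076.
This is a case-control study: participants were sampled on outcome status, so risks in the source population cannot be estimated directly — relative risk is not valid here. The odds ratio is the appropriate measure.
OR = (a·d)/(b·c) = (3253 × 2076) / (491 × 1619) = 6753228 / 794929 = 8.49539

8.495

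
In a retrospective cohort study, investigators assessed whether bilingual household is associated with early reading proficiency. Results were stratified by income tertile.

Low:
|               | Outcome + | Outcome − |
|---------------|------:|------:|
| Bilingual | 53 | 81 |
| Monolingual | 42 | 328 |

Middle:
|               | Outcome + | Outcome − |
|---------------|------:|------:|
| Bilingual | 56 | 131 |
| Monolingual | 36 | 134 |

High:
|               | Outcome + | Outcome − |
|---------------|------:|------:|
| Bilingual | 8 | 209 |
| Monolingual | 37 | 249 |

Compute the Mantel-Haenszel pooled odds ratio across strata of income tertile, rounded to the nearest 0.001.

OR_MH = Σ(aᵢdᵢ/nᵢ) / Σ(bᵢcᵢ/nᵢ), where nᵢ is the stratum total.
Stratum 1 (Low): n = 504; a·d/n = 53·328/504 = 34.4921; b·c/n = 81·42/504 = 6.7500
Stratum 2 (Middle): n = 357; a·d/n = 56·134/357 = 21.0196; b·c/n = 131·36/357 = 13.2101
Stratum 3 (High): n = 503; a·d/n = 8·249/503 = 3.9602; b·c/n = 209·37/503 = 15.3738
OR_MH = (34.4921 + 21.0196 + 3.9602) / (6.7500 + 13.2101 + 15.3738) = 59.4719 / 35.3338 = 1.68314

1.683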